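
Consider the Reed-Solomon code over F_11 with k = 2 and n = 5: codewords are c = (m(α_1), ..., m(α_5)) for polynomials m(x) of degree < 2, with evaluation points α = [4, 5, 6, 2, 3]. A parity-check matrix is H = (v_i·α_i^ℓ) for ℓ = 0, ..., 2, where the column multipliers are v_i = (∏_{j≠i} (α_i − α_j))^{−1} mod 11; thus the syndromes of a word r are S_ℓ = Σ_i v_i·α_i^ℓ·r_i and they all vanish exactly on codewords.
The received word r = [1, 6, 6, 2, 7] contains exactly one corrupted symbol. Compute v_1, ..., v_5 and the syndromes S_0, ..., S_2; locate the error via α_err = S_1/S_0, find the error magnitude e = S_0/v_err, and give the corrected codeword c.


S = (3, 7, 9), error at position 3, error magnitude e = 6, c = [1, 6, 0, 2, 7].

Step 1: column multipliers v_i = (∏_{j≠i}(α_i − α_j))^{−1} mod 11.
  i = 1 (α = 4): (4−5)(4−6)(4−2)(4−3) = (−1)·(−2)·2·1 = 4 ≡ 4, so v_1 = 4^{−1} = 3 (mod 11).
  i = 2 (α = 5): (5−4)(5−6)(5−2)(5−3) = 1·(−1)·3·2 = −6 ≡ 5, so v_2 = 5^{−1} = 9 (mod 11).
  i = 3 (α = 6): (6−4)(6−5)(6−2)(6−3) = 2·1·4·3 = 24 ≡ 2, so v_3 = 2^{−1} = 6 (mod 11).
  i = 4 (α = 2): (2−4)(2−5)(2−6)(2−3) = (−2)·(−3)·(−4)·(−1) = 24 ≡ 2, so v_4 = 2^{−1} = 6 (mod 11).
  i = 5 (α = 3): (3−4)(3−5)(3−6)(3−2) = (−1)·(−2)·(−3)·1 = −6 ≡ 5, so v_5 = 5^{−1} = 9 (mod 11).
  v = [3, 9, 6, 6, 9].
Step 2: syndromes of r = [1, 6, 6, 2, 7] (all sums mod 11).
  S_0 = Σ v_i r_i = 3·1 + 9·6 + 6·6 + 6·2 + 9·7 = 168 ≡ 3.
  S_1 = Σ v_i α_i r_i = 3·4·1 + 9·5·6 + 6·6·6 + 6·2·2 + 9·3·7 = 711 ≡ 7.
  α_i^2 mod 11 = [5, 3, 3, 4, 9].
  S_2 = Σ v_i α_i^2 r_i = 3·5·1 + 9·3·6 + 6·3·6 + 6·4·2 + 9·9·7 = 900 ≡ 9.
  S = (3, 7, 9) ≠ 0, so r is not a codeword (an error is present).
Step 3: locate the error. For a single error e at position i, S_ℓ = v_i·e·α_i^ℓ, so α_err = S_1/S_0.
  S_0^{−1} = 3^{−1} = 4 (mod 11), so α_err = 7·4 = 28 ≡ 6 = α_3. Error position i = 3.
  Consistency check: S_2/S_1 = 9·8 = 72 ≡ 6 = α_err ✓ (single-error assumption holds).
Step 4: error magnitude e = S_0/v_3 = S_0·∏_{j≠3}(α_3 − α_j) = 3·2 = 6 ≡ 6 (mod 11).
Step 5: correct position 3: c_3 = r_3 − e = 6 − 6 ≡ 0 (mod 11). Hence c = [1, 6, 0, 2, 7].
  Check: interpolating c through the α_i gives m(x) = 3 + 5·x (degree < 2) with m(α_i) = c_i for every i, so c is indeed a codeword.


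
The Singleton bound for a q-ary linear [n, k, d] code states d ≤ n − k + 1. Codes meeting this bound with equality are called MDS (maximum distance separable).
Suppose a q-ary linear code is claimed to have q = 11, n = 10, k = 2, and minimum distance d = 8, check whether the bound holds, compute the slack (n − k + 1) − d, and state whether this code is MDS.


Singleton RHS = n − k + 1 = 9, slack = 1, bound satisfied, not MDS.

Singleton bound: d ≤ n − k + 1.
Here n = 10, k = 2, so n − k + 1 = 9.
Given d = 8, check d ≤ 9: YES.
Slack = (n − k + 1) − d = 1.
The code is NOT MDS (slack = 1 > 0).
Description: the claimed parameters are [10, 2, 8]_11; such a code would be non-MDS.


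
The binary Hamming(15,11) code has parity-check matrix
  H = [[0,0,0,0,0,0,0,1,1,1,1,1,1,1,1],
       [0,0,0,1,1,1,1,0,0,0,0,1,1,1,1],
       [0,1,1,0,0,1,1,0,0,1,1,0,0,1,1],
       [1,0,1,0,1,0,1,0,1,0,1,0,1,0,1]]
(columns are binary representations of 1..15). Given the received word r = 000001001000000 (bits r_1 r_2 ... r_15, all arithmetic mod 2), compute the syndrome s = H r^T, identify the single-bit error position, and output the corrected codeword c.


s = (1, 1, 1, 1)^T, error position = 15, corrected codeword c = 000001001000001

Compute s = H r^T mod 2 one row at a time:
  s_1 = 0 + 1 + 0 + 0 + 0 + 0 + 0 + 0 = 1 ≡ 1 (mod 2).
  s_2 = 0 + 0 + 1 + 0 + 0 + 0 + 0 + 0 = 1 ≡ 1 (mod 2).
  s_3 = 0 + 0 + 1 + 0 + 0 + 0 + 0 + 0 = 1 ≡ 1 (mod 2).
  s_4 = 0 + 0 + 0 + 0 + 1 + 0 + 0 + 0 = 1 ≡ 1 (mod 2).
s = (1, 1, 1, 1)^T — this equals column 15 of H (binary 1111), so error is at position 15.
Correct: flip bit 15 of r = 000001001000000 to get c = 000001001000001.


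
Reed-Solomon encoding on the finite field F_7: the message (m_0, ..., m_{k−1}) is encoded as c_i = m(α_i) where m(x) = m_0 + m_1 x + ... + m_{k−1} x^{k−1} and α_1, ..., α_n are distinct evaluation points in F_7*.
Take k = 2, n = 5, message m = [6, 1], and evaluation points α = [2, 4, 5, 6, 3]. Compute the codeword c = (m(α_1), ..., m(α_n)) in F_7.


c = [1, 3, 4, 5, 2]

Message polynomial: m(x) = 6 + 1·x (mod 7).
For each evaluation point α_i, compute m(α_i) mod 7:
  α_1 = 2: Horner steps 1 → 1, so m(2) = 1.
  α_2 = 4: Horner steps 1 → 3, so m(4) = 3.
  α_3 = 5: Horner steps 1 → 4, so m(5) = 4.
  α_4 = 6: Horner steps 1 → 5, so m(6) = 5.
  α_5 = 3: Horner steps 1 → 2, so m(3) = 2.
Codeword c = [1, 3, 4, 5, 2] ∈ F_7^5.


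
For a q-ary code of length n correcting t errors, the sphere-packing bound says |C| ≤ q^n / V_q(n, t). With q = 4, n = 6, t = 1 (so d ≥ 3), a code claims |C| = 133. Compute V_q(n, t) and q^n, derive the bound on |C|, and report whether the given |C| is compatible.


V_q(n, t) = 19, q^n = 4096, Hamming bound = 215, |C| = 133 ≤ bound (satisfied).

Step 1: Compute V_q(n, t) = Σ_{j=0}^1 C(n, j) (q−1)^j.
  j = 0: C(6,0)·(3)^0 = 1·1 = 1.
  j = 1: C(6,1)·(3)^1 = 6·3 = 18.
  V_q(n, t) = 1 + 18 = 19.
Step 2: q^n = 4^6 = 4096.
Step 3: Hamming bound ⌊q^n / V_q(n,t)⌋ = ⌊4096/19⌋ = 215.
Step 4: Compare |C| = 133 to 215: satisfied.
The claimed |C| lies below the Hamming bound.


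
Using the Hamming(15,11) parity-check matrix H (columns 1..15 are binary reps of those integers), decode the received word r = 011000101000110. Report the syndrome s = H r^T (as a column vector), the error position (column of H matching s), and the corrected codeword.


s = (1, 1, 0, 0)^T, error position = 12, corrected codeword c = 011000101001110

Compute s = H r^T mod 2 one row at a time:
  s_1 = 0 + 1 + 0 + 0 + 0 + 1 + 1 + 0 = 3 ≡ 1 (mod 2).
  s_2 = 0 + 0 + 0 + 1 + 0 + 1 + 1 + 0 = 3 ≡ 1 (mod 2).
  s_3 = 1 + 1 + 0 + 1 + 0 + 0 + 1 + 0 = 4 ≡ 0 (mod 2).
  s_4 = 0 + 1 + 0 + 1 + 1 + 0 + 1 + 0 = 4 ≡ 0 (mod 2).
s = (1, 1, 0, 0)^T — this equals column 12 of H (binary 1100), so error is at position 12.
Correct: flip bit 12 of r = 011000101000110 to get c = 011000101001110.


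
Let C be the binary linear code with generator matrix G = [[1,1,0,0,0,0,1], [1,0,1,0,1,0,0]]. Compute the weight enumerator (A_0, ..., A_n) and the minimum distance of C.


Weight distribution: A_0 = 1, A_3 = 2, A_4 = 1. Minimum distance d = 3.

Enumerate all 2^2 = 4 messages m ∈ F_2^2.
For each, compute codeword c = mG in F_2^7, then tally its weight.
  m = 00 → c = 0000000, weight = 0.
  m = 10 → c = 1100001, weight = 3.
  m = 01 → c = 1010100, weight = 3.
  m = 11 → c = 0110101, weight = 4.
Tally weights:
  weight 0: 1 codewords.
  weight 3: 2 codewords.
  weight 4: 1 codewords.
Minimum distance d = smallest w > 0 with A_w > 0 = 3.
Sanity: Σ A_w = 4 = 2^2 = 4 ✓.


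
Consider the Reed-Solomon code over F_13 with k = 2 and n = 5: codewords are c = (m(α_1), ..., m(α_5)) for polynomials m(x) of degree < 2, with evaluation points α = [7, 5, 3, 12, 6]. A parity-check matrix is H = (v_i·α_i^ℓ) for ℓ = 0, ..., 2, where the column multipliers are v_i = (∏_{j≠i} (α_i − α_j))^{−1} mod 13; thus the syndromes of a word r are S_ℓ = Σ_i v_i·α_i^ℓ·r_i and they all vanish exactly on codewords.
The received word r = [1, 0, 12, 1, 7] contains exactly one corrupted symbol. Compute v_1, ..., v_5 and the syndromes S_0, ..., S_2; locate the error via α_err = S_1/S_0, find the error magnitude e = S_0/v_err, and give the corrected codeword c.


S = (6, 7, 6), error at position 4, error magnitude e = 4, c = [1, 0, 12, 10, 7].

Step 1: column multipliers v_i = (∏_{j≠i}(α_i − α_j))^{−1} mod 13.
  i = 1 (α = 7): (7−5)(7−3)(7−12)(7−6) = 2·4·(−5)·1 = −40 ≡ 12, so v_1 = 12^{−1} = 12 (mod 13).
  i = 2 (α = 5): (5−7)(5−3)(5−12)(5−6) = (−2)·2·(−7)·(−1) = −28 ≡ 11, so v_2 = 11^{−1} = 6 (mod 13).
  i = 3 (α = 3): (3−7)(3−5)(3−12)(3−6) = (−4)·(−2)·(−9)·(−3) = 216 ≡ 8, so v_3 = 8^{−1} = 5 (mod 13).
  i = 4 (α = 12): (12−7)(12−5)(12−3)(12−6) = 5·7·9·6 = 1890 ≡ 5, so v_4 = 5^{−1} = 8 (mod 13).
  i = 5 (α = 6): (6−7)(6−5)(6−3)(6−12) = (−1)·1·3·(−6) = 18 ≡ 5, so v_5 = 5^{−1} = 8 (mod 13).
  v = [12, 6, 5, 8, 8].
Step 2: syndromes of r = [1, 0, 12, 1, 7] (all sums mod 13).
  S_0 = Σ v_i r_i = 12·1 + 6·0 + 5·12 + 8·1 + 8·7 = 136 ≡ 6.
  S_1 = Σ v_i α_i r_i = 12·7·1 + 6·5·0 + 5·3·12 + 8·12·1 + 8·6·7 = 696 ≡ 7.
  α_i^2 mod 13 = [10, 12, 9, 1, 10].
  S_2 = Σ v_i α_i^2 r_i = 12·10·1 + 6·12·0 + 5·9·12 + 8·1·1 + 8·10·7 = 1228 ≡ 6.
  S = (6, 7, 6) ≠ 0, so r is not a codeword (an error is present).
Step 3: locate the error. For a single error e at position i, S_ℓ = v_i·e·α_i^ℓ, so α_err = S_1/S_0.
  S_0^{−1} = 6^{−1} = 11 (mod 13), so α_err = 7·11 = 77 ≡ 12 = α_4. Error position i = 4.
  Consistency check: S_2/S_1 = 6·2 = 12 ≡ 12 = α_err ✓ (single-error assumption holds).
Step 4: error magnitude e = S_0/v_4 = S_0·∏_{j≠4}(α_4 − α_j) = 6·5 = 30 ≡ 4 (mod 13).
Step 5: correct position 4: c_4 = r_4 − e = 1 − 4 ≡ 10 (mod 13). Hence c = [1, 0, 12, 10, 7].
  Check: interpolating c through the α_i gives m(x) = 4 + 7·x (degree < 2) with m(α_i) = c_i for every i, so c is indeed a codeword.


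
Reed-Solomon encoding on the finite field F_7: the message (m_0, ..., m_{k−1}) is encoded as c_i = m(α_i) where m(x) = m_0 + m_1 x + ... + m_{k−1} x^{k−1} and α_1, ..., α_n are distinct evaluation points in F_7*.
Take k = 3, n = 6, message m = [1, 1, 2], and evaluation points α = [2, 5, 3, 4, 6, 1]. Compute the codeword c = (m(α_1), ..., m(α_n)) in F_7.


c = [4, 0, 1, 2, 2, 4]

Message polynomial: m(x) = 1 + 1·x + 2·x^2 (mod 7).
For each evaluation point α_i, compute m(α_i) mod 7:
  α_1 = 2: Horner steps 2 → 5 → 4, so m(2) = 4.
  α_2 = 5: Horner steps 2 → 4 → 0, so m(5) = 0.
  α_3 = 3: Horner steps 2 → 0 → 1, so m(3) = 1.
  α_4 = 4: Horner steps 2 → 2 → 2, so m(4) = 2.
  α_5 = 6: Horner steps 2 → 6 → 2, so m(6) = 2.
  α_6 = 1: Horner steps 2 → 3 → 4, so m(1) = 4.
Codeword c = [4, 0, 1, 2, 2, 4] ∈ F_7^6.


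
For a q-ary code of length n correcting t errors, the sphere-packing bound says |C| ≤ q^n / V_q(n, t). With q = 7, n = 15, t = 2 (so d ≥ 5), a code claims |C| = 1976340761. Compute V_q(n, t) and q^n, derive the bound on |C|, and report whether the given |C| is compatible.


V_q(n, t) = 3871, q^n = 4747561509943, Hamming bound = 1226443169, |C| = 1976340761 > bound (violated).

Step 1: Compute V_q(n, t) = Σ_{j=0}^2 C(n, j) (q−1)^j.
  j = 0: C(15,0)·(6)^0 = 1·1 = 1.
  j = 1: C(15,1)·(6)^1 = 15·6 = 90.
  j = 2: C(15,2)·(6)^2 = 105·36 = 3780.
  V_q(n, t) = 1 + 90 + 3780 = 3871.
Step 2: q^n = 7^15 = 4747561509943.
Step 3: Hamming bound ⌊q^n / V_q(n,t)⌋ = ⌊4747561509943/3871⌋ = 1226443169.
Step 4: Compare |C| = 1976340761 to 1226443169: violated.
The claimed |C| lies above the Hamming bound, so no 7-ary code of length 15 with d ≥ 5 can have 1976340761 codewords.


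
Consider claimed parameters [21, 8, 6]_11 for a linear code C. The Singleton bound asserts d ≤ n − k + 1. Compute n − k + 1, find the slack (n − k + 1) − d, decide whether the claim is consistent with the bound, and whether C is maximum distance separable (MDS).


Singleton RHS = n − k + 1 = 14, slack = 8, bound satisfied, not MDS.

Singleton bound: d ≤ n − k + 1.
Here n = 21, k = 8, so n − k + 1 = 14.
Given d = 6, check d ≤ 14: YES.
Slack = (n − k + 1) − d = 8.
The code is NOT MDS (slack = 8 > 0).
Description: the claimed parameters are [21, 8, 6]_11; such a code would be non-MDS.


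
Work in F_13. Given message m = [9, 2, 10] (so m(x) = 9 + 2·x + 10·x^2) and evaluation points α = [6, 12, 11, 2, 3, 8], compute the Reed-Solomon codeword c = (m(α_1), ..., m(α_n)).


c = [4, 4, 6, 1, 1, 2]

Message polynomial: m(x) = 9 + 2·x + 10·x^2 (mod 13).
For each evaluation point α_i, compute m(α_i) mod 13:
  α_1 = 6: Horner steps 10 → 10 → 4, so m(6) = 4.
  α_2 = 12: Horner steps 10 → 5 → 4, so m(12) = 4.
  α_3 = 11: Horner steps 10 → 8 → 6, so m(11) = 6.
  α_4 = 2: Horner steps 10 → 9 → 1, so m(2) = 1.
  α_5 = 3: Horner steps 10 → 6 → 1, so m(3) = 1.
  α_6 = 8: Horner steps 10 → 4 → 2, so m(8) = 2.
Codeword c = [4, 4, 6, 1, 1, 2] ∈ F_13^6.


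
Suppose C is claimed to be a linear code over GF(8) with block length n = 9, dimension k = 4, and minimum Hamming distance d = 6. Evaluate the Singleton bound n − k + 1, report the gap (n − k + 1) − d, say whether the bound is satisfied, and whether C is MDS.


Singleton RHS = n − k + 1 = 6, slack = 0, bound satisfied, MDS.

Singleton bound: d ≤ n − k + 1.
Here n = 9, k = 4, so n − k + 1 = 6.
Given d = 6, check d ≤ 6: YES.
Slack = (n − k + 1) − d = 0.
The code is MDS (slack = 0).
Description: the claimed parameters are [9, 4, 6]_8; such a code would be MDS (meets Singleton bound).


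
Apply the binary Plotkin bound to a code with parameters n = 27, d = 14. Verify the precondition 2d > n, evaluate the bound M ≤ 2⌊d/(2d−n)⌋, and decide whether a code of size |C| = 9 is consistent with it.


Plotkin bound M ≤ 28; given |C| = 9 ≤ bound (satisfied).

Check applicability: 2d = 28, n = 27.
2d − n = 1 > 0, so Plotkin applies.
Compute d/(2d−n) = 14/1 ≈ 14.0000.
⌊d/(2d−n)⌋ = 14.
Plotkin bound: M ≤ 2·14 = 28.
Given |C| = 9, check: satisfied.
This |C| is below the Plotkin bound.


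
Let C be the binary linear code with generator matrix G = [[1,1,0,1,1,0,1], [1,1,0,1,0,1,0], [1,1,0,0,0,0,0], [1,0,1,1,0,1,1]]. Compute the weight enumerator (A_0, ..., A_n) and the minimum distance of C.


Weight distribution: A_0 = 1, A_2 = 2, A_3 = 4, A_4 = 5, A_5 = 4. Minimum distance d = 2.

Enumerate all 2^4 = 16 messages m ∈ F_2^4.
For each, compute codeword c = mG in F_2^7, then tally its weight.
  m = 0000 → c = 0000000, weight = 0.
  m = 1000 → c = 1101101, weight = 5.
  m = 0100 → c = 1101010, weight = 4.
  m = 1100 → c = 0000111, weight = 3.
  m = 0010 → c = 1100000, weight = 2.
  m = 1010 → c = 0001101, weight = 3.
  m = 0110 → c = 0001010, weight = 2.
  m = 1110 → c = 1100111, weight = 5.
  m = 0001 → c = 1011011, weight = 5.
  m = 1001 → c = 0110110, weight = 4.
  m = 0101 → c = 0110001, weight = 3.
  m = 1101 → c = 1011100, weight = 4.
  m = 0011 → c = 0111011, weight = 5.
  m = 1011 → c = 1010110, weight = 4.
  m = 0111 → c = 1010001, weight = 3.
  m = 1111 → c = 0111100, weight = 4.
Tally weights:
  weight 0: 1 codewords.
  weight 2: 2 codewords.
  weight 3: 4 codewords.
  weight 4: 5 codewords.
  weight 5: 4 codewords.
Minimum distance d = smallest w > 0 with A_w > 0 = 2.
Sanity: Σ A_w = 16 = 2^4 = 16 ✓.


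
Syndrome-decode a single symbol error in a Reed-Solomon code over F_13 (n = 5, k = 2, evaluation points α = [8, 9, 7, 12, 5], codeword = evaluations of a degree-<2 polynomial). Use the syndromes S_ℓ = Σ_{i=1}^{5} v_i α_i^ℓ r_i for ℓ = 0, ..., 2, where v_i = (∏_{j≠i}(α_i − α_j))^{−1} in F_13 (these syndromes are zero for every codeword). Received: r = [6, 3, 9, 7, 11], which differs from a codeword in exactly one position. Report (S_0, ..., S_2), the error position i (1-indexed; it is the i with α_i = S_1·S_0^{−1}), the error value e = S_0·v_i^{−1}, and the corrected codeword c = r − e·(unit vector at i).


S = (4, 7, 9), error at position 5, error magnitude e = 9, c = [6, 3, 9, 7, 2].

Step 1: column multipliers v_i = (∏_{j≠i}(α_i − α_j))^{−1} mod 13.
  i = 1 (α = 8): (8−9)(8−7)(8−12)(8−5) = (−1)·1·(−4)·3 = 12 ≡ 12, so v_1 = 12^{−1} = 12 (mod 13).
  i = 2 (α = 9): (9−8)(9−7)(9−12)(9−5) = 1·2·(−3)·4 = −24 ≡ 2, so v_2 = 2^{−1} = 7 (mod 13).
  i = 3 (α = 7): (7−8)(7−9)(7−12)(7−5) = (−1)·(−2)·(−5)·2 = −20 ≡ 6, so v_3 = 6^{−1} = 11 (mod 13).
  i = 4 (α = 12): (12−8)(12−9)(12−7)(12−5) = 4·3·5·7 = 420 ≡ 4, so v_4 = 4^{−1} = 10 (mod 13).
  i = 5 (α = 5): (5−8)(5−9)(5−7)(5−12) = (−3)·(−4)·(−2)·(−7) = 168 ≡ 12, so v_5 = 12^{−1} = 12 (mod 13).
  v = [12, 7, 11, 10, 12].
Step 2: syndromes of r = [6, 3, 9, 7, 11] (all sums mod 13).
  S_0 = Σ v_i r_i = 12·6 + 7·3 + 11·9 + 10·7 + 12·11 = 394 ≡ 4.
  S_1 = Σ v_i α_i r_i = 12·8·6 + 7·9·3 + 11·7·9 + 10·12·7 + 12·5·11 = 2958 ≡ 7.
  α_i^2 mod 13 = [12, 3, 10, 1, 12].
  S_2 = Σ v_i α_i^2 r_i = 12·12·6 + 7·3·3 + 11·10·9 + 10·1·7 + 12·12·11 = 3571 ≡ 9.
  S = (4, 7, 9) ≠ 0, so r is not a codeword (an error is present).
Step 3: locate the error. For a single error e at position i, S_ℓ = v_i·e·α_i^ℓ, so α_err = S_1/S_0.
  S_0^{−1} = 4^{−1} = 10 (mod 13), so α_err = 7·10 = 70 ≡ 5 = α_5. Error position i = 5.
  Consistency check: S_2/S_1 = 9·2 = 18 ≡ 5 = α_err ✓ (single-error assumption holds).
Step 4: error magnitude e = S_0/v_5 = S_0·∏_{j≠5}(α_5 − α_j) = 4·12 = 48 ≡ 9 (mod 13).
Step 5: correct position 5: c_5 = r_5 − e = 11 − 9 ≡ 2 (mod 13). Hence c = [6, 3, 9, 7, 2].
  Check: interpolating c through the α_i gives m(x) = 4 + 10·x (degree < 2) with m(α_i) = c_i for every i, so c is indeed a codeword.


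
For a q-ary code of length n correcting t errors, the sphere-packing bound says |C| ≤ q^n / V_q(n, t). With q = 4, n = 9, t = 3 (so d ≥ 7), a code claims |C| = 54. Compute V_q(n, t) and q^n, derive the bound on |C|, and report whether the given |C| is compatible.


V_q(n, t) = 2620, q^n = 262144, Hamming bound = 100, |C| = 54 ≤ bound (satisfied).

Step 1: Compute V_q(n, t) = Σ_{j=0}^3 C(n, j) (q−1)^j.
  j = 0: C(9,0)·(3)^0 = 1·1 = 1.
  j = 1: C(9,1)·(3)^1 = 9·3 = 27.
  j = 2: C(9,2)·(3)^2 = 36·9 = 324.
  j = 3: C(9,3)·(3)^3 = 84·27 = 2268.
  V_q(n, t) = 1 + 27 + 324 + 2268 = 2620.
Step 2: q^n = 4^9 = 262144.
Step 3: Hamming bound ⌊q^n / V_q(n,t)⌋ = ⌊262144/2620⌋ = 100.
Step 4: Compare |C| = 54 to 100: satisfied.
The claimed |C| lies below the Hamming bound.


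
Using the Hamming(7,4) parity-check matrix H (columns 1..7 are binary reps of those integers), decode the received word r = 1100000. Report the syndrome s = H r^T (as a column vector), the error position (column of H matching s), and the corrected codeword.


s = (0, 1, 1)^T, error position = 3, corrected codeword c = 1110000

Compute s = H r^T mod 2 one row at a time:
  s_1 = 0 + 0 + 0 + 0 = 0 ≡ 0 (mod 2).
  s_2 = 1 + 0 + 0 + 0 = 1 ≡ 1 (mod 2).
  s_3 = 1 + 0 + 0 + 0 = 1 ≡ 1 (mod 2).
s = (0, 1, 1)^T — this equals column 3 of H (binary 011), so error is at position 3.
Correct: flip bit 3 of r = 1100000 to get c = 1110000.


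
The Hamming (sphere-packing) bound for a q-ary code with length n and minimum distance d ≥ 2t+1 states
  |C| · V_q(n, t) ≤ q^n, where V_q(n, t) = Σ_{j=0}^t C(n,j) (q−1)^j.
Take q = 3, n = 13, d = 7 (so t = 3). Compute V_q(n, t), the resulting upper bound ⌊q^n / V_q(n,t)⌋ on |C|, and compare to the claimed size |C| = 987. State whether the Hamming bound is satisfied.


V_q(n, t) = 2627, q^n = 1594323, Hamming bound = 606, |C| = 987 > bound (violated).

Step 1: Compute V_q(n, t) = Σ_{j=0}^3 C(n, j) (q−1)^j.
  j = 0: C(13,0)·(2)^0 = 1·1 = 1.
  j = 1: C(13,1)·(2)^1 = 13·2 = 26.
  j = 2: C(13,2)·(2)^2 = 78·4 = 312.
  j = 3: C(13,3)·(2)^3 = 286·8 = 2288.
  V_q(n, t) = 1 + 26 + 312 + 2288 = 2627.
Step 2: q^n = 3^13 = 1594323.
Step 3: Hamming bound ⌊q^n / V_q(n,t)⌋ = ⌊1594323/2627⌋ = 606.
Step 4: Compare |C| = 987 to 606: violated.
The claimed |C| lies above the Hamming bound, so no 3-ary code of length 13 with d ≥ 7 can have 987 codewords.


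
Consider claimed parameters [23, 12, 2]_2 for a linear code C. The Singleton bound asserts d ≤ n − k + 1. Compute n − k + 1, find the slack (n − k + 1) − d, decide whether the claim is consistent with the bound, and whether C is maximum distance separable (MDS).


Singleton RHS = n − k + 1 = 12, slack = 10, bound satisfied, not MDS.

Singleton bound: d ≤ n − k + 1.
Here n = 23, k = 12, so n − k + 1 = 12.
Given d = 2, check d ≤ 12: YES.
Slack = (n − k + 1) − d = 10.
The code is NOT MDS (slack = 10 > 0).
Description: the claimed parameters are [23, 12, 2]_2; such a code would be non-MDS.


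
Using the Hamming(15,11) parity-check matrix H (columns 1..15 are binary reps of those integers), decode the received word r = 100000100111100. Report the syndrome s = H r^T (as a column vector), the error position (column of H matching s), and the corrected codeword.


s = (0, 1, 1, 0)^T, error position = 6, corrected codeword c = 100001100111100

Compute s = H r^T mod 2 one row at a time:
  s_1 = 0 + 0 + 1 + 1 + 1 + 1 + 0 + 0 = 4 ≡ 0 (mod 2).
  s_2 = 0 + 0 + 0 + 1 + 1 + 1 + 0 + 0 = 3 ≡ 1 (mod 2).
  s_3 = 0 + 0 + 0 + 1 + 1 + 1 + 0 + 0 = 3 ≡ 1 (mod 2).
  s_4 = 1 + 0 + 0 + 1 + 0 + 1 + 1 + 0 = 4 ≡ 0 (mod 2).
s = (0, 1, 1, 0)^T — this equals column 6 of H (binary 0110), so error is at position 6.
Correct: flip bit 6 of r = 100000100111100 to get c = 100001100111100.


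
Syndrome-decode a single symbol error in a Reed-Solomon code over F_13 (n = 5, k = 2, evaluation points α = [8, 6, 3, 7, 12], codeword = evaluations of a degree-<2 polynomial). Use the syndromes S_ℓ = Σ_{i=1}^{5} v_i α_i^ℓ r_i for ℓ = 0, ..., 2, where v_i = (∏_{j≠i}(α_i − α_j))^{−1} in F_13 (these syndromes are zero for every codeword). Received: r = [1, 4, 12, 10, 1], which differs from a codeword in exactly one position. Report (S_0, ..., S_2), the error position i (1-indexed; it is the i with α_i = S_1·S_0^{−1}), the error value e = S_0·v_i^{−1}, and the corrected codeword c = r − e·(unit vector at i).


S = (2, 3, 11), error at position 1, error magnitude e = 11, c = [3, 4, 12, 10, 1].

Step 1: column multipliers v_i = (∏_{j≠i}(α_i − α_j))^{−1} mod 13.
  i = 1 (α = 8): (8−6)(8−3)(8−7)(8−12) = 2·5·1·(−4) = −40 ≡ 12, so v_1 = 12^{−1} = 12 (mod 13).
  i = 2 (α = 6): (6−8)(6−3)(6−7)(6−12) = (−2)·3·(−1)·(−6) = −36 ≡ 3, so v_2 = 3^{−1} = 9 (mod 13).
  i = 3 (α = 3): (3−8)(3−6)(3−7)(3−12) = (−5)·(−3)·(−4)·(−9) = 540 ≡ 7, so v_3 = 7^{−1} = 2 (mod 13).
  i = 4 (α = 7): (7−8)(7−6)(7−3)(7−12) = (−1)·1·4·(−5) = 20 ≡ 7, so v_4 = 7^{−1} = 2 (mod 13).
  i = 5 (α = 12): (12−8)(12−6)(12−3)(12−7) = 4·6·9·5 = 1080 ≡ 1, so v_5 = 1^{−1} = 1 (mod 13).
  v = [12, 9, 2, 2, 1].
Step 2: syndromes of r = [1, 4, 12, 10, 1] (all sums mod 13).
  S_0 = Σ v_i r_i = 12·1 + 9·4 + 2·12 + 2·10 + 1·1 = 93 ≡ 2.
  S_1 = Σ v_i α_i r_i = 12·8·1 + 9·6·4 + 2·3·12 + 2·7·10 + 1·12·1 = 536 ≡ 3.
  α_i^2 mod 13 = [12, 10, 9, 10, 1].
  S_2 = Σ v_i α_i^2 r_i = 12·12·1 + 9·10·4 + 2·9·12 + 2·10·10 + 1·1·1 = 921 ≡ 11.
  S = (2, 3, 11) ≠ 0, so r is not a codeword (an error is present).
Step 3: locate the error. For a single error e at position i, S_ℓ = v_i·e·α_i^ℓ, so α_err = S_1/S_0.
  S_0^{−1} = 2^{−1} = 7 (mod 13), so α_err = 3·7 = 21 ≡ 8 = α_1. Error position i = 1.
  Consistency check: S_2/S_1 = 11·9 = 99 ≡ 8 = α_err ✓ (single-error assumption holds).
Step 4: error magnitude e = S_0/v_1 = S_0·∏_{j≠1}(α_1 − α_j) = 2·12 = 24 ≡ 11 (mod 13).
Step 5: correct position 1: c_1 = r_1 − e = 1 − 11 ≡ 3 (mod 13). Hence c = [3, 4, 12, 10, 1].
  Check: interpolating c through the α_i gives m(x) = 7 + 6·x (degree < 2) with m(α_i) = c_i for every i, so c is indeed a codeword.


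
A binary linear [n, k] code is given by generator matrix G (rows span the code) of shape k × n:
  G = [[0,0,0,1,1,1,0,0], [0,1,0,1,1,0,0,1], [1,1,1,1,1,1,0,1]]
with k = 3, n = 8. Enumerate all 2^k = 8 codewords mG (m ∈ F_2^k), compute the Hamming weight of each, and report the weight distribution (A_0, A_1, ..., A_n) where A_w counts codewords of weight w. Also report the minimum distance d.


Weight distribution: A_0 = 1, A_3 = 3, A_4 = 3, A_7 = 1. Minimum distance d = 3.

Enumerate all 2^3 = 8 messages m ∈ F_2^3.
For each, compute codeword c = mG in F_2^8, then tally its weight.
  m = 000 → c = 00000000, weight = 0.
  m = 100 → c = 00011100, weight = 3.
  m = 010 → c = 01011001, weight = 4.
  m = 110 → c = 01000101, weight = 3.
  m = 001 → c = 11111101, weight = 7.
  m = 101 → c = 11100001, weight = 4.
  m = 011 → c = 10100100, weight = 3.
  m = 111 → c = 10111000, weight = 4.
Tally weights:
  weight 0: 1 codewords.
  weight 3: 3 codewords.
  weight 4: 3 codewords.
  weight 7: 1 codewords.
Minimum distance d = smallest w > 0 with A_w > 0 = 3.
Sanity: Σ A_w = 8 = 2^3 = 8 ✓.


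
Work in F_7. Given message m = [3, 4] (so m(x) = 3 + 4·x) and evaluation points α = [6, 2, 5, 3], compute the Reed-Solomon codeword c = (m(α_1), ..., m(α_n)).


c = [6, 4, 2, 1]

Message polynomial: m(x) = 3 + 4·x (mod 7).
For each evaluation point α_i, compute m(α_i) mod 7:
  α_1 = 6: Horner steps 4 → 6, so m(6) = 6.
  α_2 = 2: Horner steps 4 → 4, so m(2) = 4.
  α_3 = 5: Horner steps 4 → 2, so m(5) = 2.
  α_4 = 3: Horner steps 4 → 1, so m(3) = 1.
Codeword c = [6, 4, 2, 1] ∈ F_7^4.


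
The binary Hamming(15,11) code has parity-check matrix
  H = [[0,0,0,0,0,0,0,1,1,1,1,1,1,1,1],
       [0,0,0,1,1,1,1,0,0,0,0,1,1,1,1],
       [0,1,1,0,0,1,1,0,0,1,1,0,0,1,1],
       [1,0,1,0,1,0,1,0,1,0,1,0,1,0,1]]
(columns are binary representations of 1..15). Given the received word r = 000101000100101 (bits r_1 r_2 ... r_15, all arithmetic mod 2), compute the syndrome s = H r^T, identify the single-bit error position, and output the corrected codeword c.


s = (1, 0, 1, 0)^T, error position = 10, corrected codeword c = 000101000000101

Compute s = H r^T mod 2 one row at a time:
  s_1 = 0 + 0 + 1 + 0 + 0 + 1 + 0 + 1 = 3 ≡ 1 (mod 2).
  s_2 = 1 + 0 + 1 + 0 + 0 + 1 + 0 + 1 = 4 ≡ 0 (mod 2).
  s_3 = 0 + 0 + 1 + 0 + 1 + 0 + 0 + 1 = 3 ≡ 1 (mod 2).
  s_4 = 0 + 0 + 0 + 0 + 0 + 0 + 1 + 1 = 2 ≡ 0 (mod 2).
s = (1, 0, 1, 0)^T — this equals column 10 of H (binary 1010), so error is at position 10.
Correct: flip bit 10 of r = 000101000100101 to get c = 000101000000101.


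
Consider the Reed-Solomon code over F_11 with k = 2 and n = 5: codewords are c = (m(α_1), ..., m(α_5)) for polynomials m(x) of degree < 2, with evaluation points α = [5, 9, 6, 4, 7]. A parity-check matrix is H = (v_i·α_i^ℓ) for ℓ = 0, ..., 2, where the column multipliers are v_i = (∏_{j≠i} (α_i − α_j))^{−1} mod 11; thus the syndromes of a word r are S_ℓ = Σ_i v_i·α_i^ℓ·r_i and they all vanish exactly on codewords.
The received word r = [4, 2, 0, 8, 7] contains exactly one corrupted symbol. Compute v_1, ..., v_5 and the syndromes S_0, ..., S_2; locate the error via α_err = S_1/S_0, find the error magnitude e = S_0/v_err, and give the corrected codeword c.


S = (8, 6, 10), error at position 2, error magnitude e = 3, c = [4, 10, 0, 8, 7].

Step 1: column multipliers v_i = (∏_{j≠i}(α_i − α_j))^{−1} mod 11.
  i = 1 (α = 5): (5−9)(5−6)(5−4)(5−7) = (−4)·(−1)·1·(−2) = −8 ≡ 3, so v_1 = 3^{−1} = 4 (mod 11).
  i = 2 (α = 9): (9−5)(9−6)(9−4)(9−7) = 4·3·5·2 = 120 ≡ 10, so v_2 = 10^{−1} = 10 (mod 11).
  i = 3 (α = 6): (6−5)(6−9)(6−4)(6−7) = 1·(−3)·2·(−1) = 6 ≡ 6, so v_3 = 6^{−1} = 2 (mod 11).
  i = 4 (α = 4): (4−5)(4−9)(4−6)(4−7) = (−1)·(−5)·(−2)·(−3) = 30 ≡ 8, so v_4 = 8^{−1} = 7 (mod 11).
  i = 5 (α = 7): (7−5)(7−9)(7−6)(7−4) = 2·(−2)·1·3 = −12 ≡ 10, so v_5 = 10^{−1} = 10 (mod 11).
  v = [4, 10, 2, 7, 10].
Step 2: syndromes of r = [4, 2, 0, 8, 7] (all sums mod 11).
  S_0 = Σ v_i r_i = 4·4 + 10·2 + 2·0 + 7·8 + 10·7 = 162 ≡ 8.
  S_1 = Σ v_i α_i r_i = 4·5·4 + 10·9·2 + 2·6·0 + 7·4·8 + 10·7·7 = 974 ≡ 6.
  α_i^2 mod 11 = [3, 4, 3, 5, 5].
  S_2 = Σ v_i α_i^2 r_i = 4·3·4 + 10·4·2 + 2·3·0 + 7·5·8 + 10·5·7 = 758 ≡ 10.
  S = (8, 6, 10) ≠ 0, so r is not a codeword (an error is present).
Step 3: locate the error. For a single error e at position i, S_ℓ = v_i·e·α_i^ℓ, so α_err = S_1/S_0.
  S_0^{−1} = 8^{−1} = 7 (mod 11), so α_err = 6·7 = 42 ≡ 9 = α_2. Error position i = 2.
  Consistency check: S_2/S_1 = 10·2 = 20 ≡ 9 = α_err ✓ (single-error assumption holds).
Step 4: error magnitude e = S_0/v_2 = S_0·∏_{j≠2}(α_2 − α_j) = 8·10 = 80 ≡ 3 (mod 11).
Step 5: correct position 2: c_2 = r_2 − e = 2 − 3 ≡ 10 (mod 11). Hence c = [4, 10, 0, 8, 7].
  Check: interpolating c through the α_i gives m(x) = 2 + 7·x (degree < 2) with m(α_i) = c_i for every i, so c is indeed a codeword.


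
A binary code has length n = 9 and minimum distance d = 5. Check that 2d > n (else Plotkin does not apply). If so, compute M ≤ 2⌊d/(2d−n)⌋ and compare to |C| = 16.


Plotkin bound M ≤ 10; given |C| = 16 > bound (violated).

Check applicability: 2d = 10, n = 9.
2d − n = 1 > 0, so Plotkin applies.
Compute d/(2d−n) = 5/1 ≈ 5.0000.
⌊d/(2d−n)⌋ = 5.
Plotkin bound: M ≤ 2·5 = 10.
Given |C| = 16, check: VIOLATED.
This |C| is above the Plotkin bound, so no binary code with n = 9, d = 5 and 16 codewords exists.


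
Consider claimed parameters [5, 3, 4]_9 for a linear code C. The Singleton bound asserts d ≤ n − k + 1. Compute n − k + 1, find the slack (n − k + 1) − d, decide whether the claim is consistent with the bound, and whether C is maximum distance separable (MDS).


Singleton RHS = n − k + 1 = 3, slack = -1, bound violated (no such code; not MDS).

Singleton bound: d ≤ n − k + 1.
Here n = 5, k = 3, so n − k + 1 = 3.
Given d = 4, check d ≤ 3: NO.
Slack = (n − k + 1) − d = -1.
The slack is negative: d = 4 exceeds n − k + 1 = 3 by 1, so the Singleton bound is violated and no linear [5, 3, 4]_9 code can exist. In particular it is not MDS (MDS requires d = n − k + 1 exactly).
Description: the claimed parameters are [5, 3, 4]_9; such a code would be impossible (violates the Singleton bound).


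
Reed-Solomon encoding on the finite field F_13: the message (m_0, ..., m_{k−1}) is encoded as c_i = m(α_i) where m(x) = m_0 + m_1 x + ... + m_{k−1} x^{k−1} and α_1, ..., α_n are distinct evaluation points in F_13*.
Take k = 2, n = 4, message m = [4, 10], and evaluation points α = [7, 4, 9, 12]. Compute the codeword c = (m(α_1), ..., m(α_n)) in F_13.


c = [9, 5, 3, 7]

Message polynomial: m(x) = 4 + 10·x (mod 13).
For each evaluation point α_i, compute m(α_i) mod 13:
  α_1 = 7: Horner steps 10 → 9, so m(7) = 9.
  α_2 = 4: Horner steps 10 → 5, so m(4) = 5.
  α_3 = 9: Horner steps 10 → 3, so m(9) = 3.
  α_4 = 12: Horner steps 10 → 7, so m(12) = 7.
Codeword c = [9, 5, 3, 7] ∈ F_13^4.


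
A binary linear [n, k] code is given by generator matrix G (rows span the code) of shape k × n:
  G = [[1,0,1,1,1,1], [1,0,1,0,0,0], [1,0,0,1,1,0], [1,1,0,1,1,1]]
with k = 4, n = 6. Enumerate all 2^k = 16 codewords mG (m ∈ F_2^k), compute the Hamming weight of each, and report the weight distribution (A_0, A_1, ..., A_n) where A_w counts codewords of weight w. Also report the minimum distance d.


Weight distribution: A_0 = 1, A_2 = 6, A_3 = 4, A_4 = 1, A_5 = 4. Minimum distance d = 2.

Enumerate all 2^4 = 16 messages m ∈ F_2^4.
For each, compute codeword c = mG in F_2^6, then tally its weight.
  m = 0000 → c = 000000, weight = 0.
  m = 1000 → c = 101111, weight = 5.
  m = 0100 → c = 101000, weight = 2.
  m = 1100 → c = 000111, weight = 3.
  m = 0010 → c = 100110, weight = 3.
  m = 1010 → c = 001001, weight = 2.
  m = 0110 → c = 001110, weight = 3.
  m = 1110 → c = 100001, weight = 2.
  m = 0001 → c = 110111, weight = 5.
  m = 1001 → c = 011000, weight = 2.
  m = 0101 → c = 011111, weight = 5.
  m = 1101 → c = 110000, weight = 2.
  m = 0011 → c = 010001, weight = 2.
  m = 1011 → c = 111110, weight = 5.
  m = 0111 → c = 111001, weight = 4.
  m = 1111 → c = 010110, weight = 3.
Tally weights:
  weight 0: 1 codewords.
  weight 2: 6 codewords.
  weight 3: 4 codewords.
  weight 4: 1 codewords.
  weight 5: 4 codewords.
Minimum distance d = smallest w > 0 with A_w > 0 = 2.
Sanity: Σ A_w = 16 = 2^4 = 16 ✓.


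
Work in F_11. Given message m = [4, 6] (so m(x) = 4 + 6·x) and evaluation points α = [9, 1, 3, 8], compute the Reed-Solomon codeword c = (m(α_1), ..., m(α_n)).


c = [3, 10, 0, 8]

Message polynomial: m(x) = 4 + 6·x (mod 11).
For each evaluation point α_i, compute m(α_i) mod 11:
  α_1 = 9: Horner steps 6 → 3, so m(9) = 3.
  α_2 = 1: Horner steps 6 → 10, so m(1) = 10.
  α_3 = 3: Horner steps 6 → 0, so m(3) = 0.
  α_4 = 8: Horner steps 6 → 8, so m(8) = 8.
Codeword c = [3, 10, 0, 8] ∈ F_11^4.


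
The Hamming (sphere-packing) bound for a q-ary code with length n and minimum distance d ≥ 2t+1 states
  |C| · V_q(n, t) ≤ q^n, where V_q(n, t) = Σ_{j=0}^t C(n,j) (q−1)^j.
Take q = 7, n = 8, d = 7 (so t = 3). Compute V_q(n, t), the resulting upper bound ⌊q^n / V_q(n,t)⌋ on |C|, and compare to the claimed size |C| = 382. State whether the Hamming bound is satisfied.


V_q(n, t) = 13153, q^n = 5764801, Hamming bound = 438, |C| = 382 ≤ bound (satisfied).

Step 1: Compute V_q(n, t) = Σ_{j=0}^3 C(n, j) (q−1)^j.
  j = 0: C(8,0)·(6)^0 = 1·1 = 1.
  j = 1: C(8,1)·(6)^1 = 8·6 = 48.
  j = 2: C(8,2)·(6)^2 = 28·36 = 1008.
  j = 3: C(8,3)·(6)^3 = 56·216 = 12096.
  V_q(n, t) = 1 + 48 + 1008 + 12096 = 13153.
Step 2: q^n = 7^8 = 5764801.
Step 3: Hamming bound ⌊q^n / V_q(n,t)⌋ = ⌊5764801/13153⌋ = 438.
Step 4: Compare |C| = 382 to 438: satisfied.
The claimed |C| lies below the Hamming bound.


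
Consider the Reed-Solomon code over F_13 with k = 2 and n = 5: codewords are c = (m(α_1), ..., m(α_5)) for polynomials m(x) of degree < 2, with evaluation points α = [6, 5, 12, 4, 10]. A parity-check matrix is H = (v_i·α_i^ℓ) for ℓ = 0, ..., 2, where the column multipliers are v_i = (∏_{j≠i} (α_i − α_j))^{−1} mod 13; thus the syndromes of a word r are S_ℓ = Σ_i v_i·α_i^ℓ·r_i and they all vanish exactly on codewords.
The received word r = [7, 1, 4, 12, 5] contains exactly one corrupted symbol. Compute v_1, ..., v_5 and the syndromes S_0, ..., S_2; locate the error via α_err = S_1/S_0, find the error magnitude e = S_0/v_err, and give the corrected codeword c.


S = (6, 11, 5), error at position 4, error magnitude e = 4, c = [7, 1, 4, 8, 5].

Step 1: column multipliers v_i = (∏_{j≠i}(α_i − α_j))^{−1} mod 13.
  i = 1 (α = 6): (6−5)(6−12)(6−4)(6−10) = 1·(−6)·2·(−4) = 48 ≡ 9, so v_1 = 9^{−1} = 3 (mod 13).
  i = 2 (α = 5): (5−6)(5−12)(5−4)(5−10) = (−1)·(−7)·1·(−5) = −35 ≡ 4, so v_2 = 4^{−1} = 10 (mod 13).
  i = 3 (α = 12): (12−6)(12−5)(12−4)(12−10) = 6·7·8·2 = 672 ≡ 9, so v_3 = 9^{−1} = 3 (mod 13).
  i = 4 (α = 4): (4−6)(4−5)(4−12)(4−10) = (−2)·(−1)·(−8)·(−6) = 96 ≡ 5, so v_4 = 5^{−1} = 8 (mod 13).
  i = 5 (α = 10): (10−6)(10−5)(10−12)(10−4) = 4·5·(−2)·6 = −240 ≡ 7, so v_5 = 7^{−1} = 2 (mod 13).
  v = [3, 10, 3, 8, 2].
Step 2: syndromes of r = [7, 1, 4, 12, 5] (all sums mod 13).
  S_0 = Σ v_i r_i = 3·7 + 10·1 + 3·4 + 8·12 + 2·5 = 149 ≡ 6.
  S_1 = Σ v_i α_i r_i = 3·6·7 + 10·5·1 + 3·12·4 + 8·4·12 + 2·10·5 = 804 ≡ 11.
  α_i^2 mod 13 = [10, 12, 1, 3, 9].
  S_2 = Σ v_i α_i^2 r_i = 3·10·7 + 10·12·1 + 3·1·4 + 8·3·12 + 2·9·5 = 720 ≡ 5.
  S = (6, 11, 5) ≠ 0, so r is not a codeword (an error is present).
Step 3: locate the error. For a single error e at position i, S_ℓ = v_i·e·α_i^ℓ, so α_err = S_1/S_0.
  S_0^{−1} = 6^{−1} = 11 (mod 13), so α_err = 11·11 = 121 ≡ 4 = α_4. Error position i = 4.
  Consistency check: S_2/S_1 = 5·6 = 30 ≡ 4 = α_err ✓ (single-error assumption holds).
Step 4: error magnitude e = S_0/v_4 = S_0·∏_{j≠4}(α_4 − α_j) = 6·5 = 30 ≡ 4 (mod 13).
Step 5: correct position 4: c_4 = r_4 − e = 12 − 4 ≡ 8 (mod 13). Hence c = [7, 1, 4, 8, 5].
  Check: interpolating c through the α_i gives m(x) = 10 + 6·x (degree < 2) with m(α_i) = c_i for every i, so c is indeed a codeword.


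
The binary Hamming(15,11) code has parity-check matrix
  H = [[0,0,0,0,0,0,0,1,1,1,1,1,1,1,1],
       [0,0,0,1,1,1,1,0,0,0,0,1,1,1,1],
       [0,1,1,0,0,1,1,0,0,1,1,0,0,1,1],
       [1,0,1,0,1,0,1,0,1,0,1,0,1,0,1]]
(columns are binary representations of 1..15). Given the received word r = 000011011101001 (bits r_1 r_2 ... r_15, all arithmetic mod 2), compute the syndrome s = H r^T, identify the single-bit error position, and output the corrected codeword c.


s = (1, 0, 1, 1)^T, error position = 11, corrected codeword c = 000011011111001

Compute s = H r^T mod 2 one row at a time:
  s_1 = 1 + 1 + 1 + 0 + 1 + 0 + 0 + 1 = 5 ≡ 1 (mod 2).
  s_2 = 0 + 1 + 1 + 0 + 1 + 0 + 0 + 1 = 4 ≡ 0 (mod 2).
  s_3 = 0 + 0 + 1 + 0 + 1 + 0 + 0 + 1 = 3 ≡ 1 (mod 2).
  s_4 = 0 + 0 + 1 + 0 + 1 + 0 + 0 + 1 = 3 ≡ 1 (mod 2).
s = (1, 0, 1, 1)^T — this equals column 11 of H (binary 1011), so error is at position 11.
Correct: flip bit 11 of r = 000011011101001 to get c = 000011011111001.


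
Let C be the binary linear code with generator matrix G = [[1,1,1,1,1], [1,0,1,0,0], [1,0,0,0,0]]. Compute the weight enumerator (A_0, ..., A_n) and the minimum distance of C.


Weight distribution: A_0 = 1, A_1 = 2, A_2 = 1, A_3 = 1, A_4 = 2, A_5 = 1. Minimum distance d = 1.

Enumerate all 2^3 = 8 messages m ∈ F_2^3.
For each, compute codeword c = mG in F_2^5, then tally its weight.
  m = 000 → c = 00000, weight = 0.
  m = 100 → c = 11111, weight = 5.
  m = 010 → c = 10100, weight = 2.
  m = 110 → c = 01011, weight = 3.
  m = 001 → c = 10000, weight = 1.
  m = 101 → c = 01111, weight = 4.
  m = 011 → c = 00100, weight = 1.
  m = 111 → c = 11011, weight = 4.
Tally weights:
  weight 0: 1 codewords.
  weight 1: 2 codewords.
  weight 2: 1 codewords.
  weight 3: 1 codewords.
  weight 4: 2 codewords.
  weight 5: 1 codewords.
Minimum distance d = smallest w > 0 with A_w > 0 = 1.
Sanity: Σ A_w = 8 = 2^3 = 8 ✓.


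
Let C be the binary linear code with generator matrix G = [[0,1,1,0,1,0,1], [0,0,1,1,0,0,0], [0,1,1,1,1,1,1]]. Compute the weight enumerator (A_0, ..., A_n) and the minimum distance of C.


Weight distribution: A_0 = 1, A_2 = 3, A_4 = 3, A_6 = 1. Minimum distance d = 2.

Enumerate all 2^3 = 8 messages m ∈ F_2^3.
For each, compute codeword c = mG in F_2^7, then tally its weight.
  m = 000 → c = 0000000, weight = 0.
  m = 100 → c = 0110101, weight = 4.
  m = 010 → c = 0011000, weight = 2.
  m = 110 → c = 0101101, weight = 4.
  m = 001 → c = 0111111, weight = 6.
  m = 101 → c = 0001010, weight = 2.
  m = 011 → c = 0100111, weight = 4.
  m = 111 → c = 0010010, weight = 2.
Tally weights:
  weight 0: 1 codewords.
  weight 2: 3 codewords.
  weight 4: 3 codewords.
  weight 6: 1 codewords.
Minimum distance d = smallest w > 0 with A_w > 0 = 2.
Sanity: Σ A_w = 8 = 2^3 = 8 ✓.


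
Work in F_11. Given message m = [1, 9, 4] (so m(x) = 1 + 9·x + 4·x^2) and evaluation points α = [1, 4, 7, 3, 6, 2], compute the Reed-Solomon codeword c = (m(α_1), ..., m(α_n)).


c = [3, 2, 7, 9, 1, 2]

Message polynomial: m(x) = 1 + 9·x + 4·x^2 (mod 11).
For each evaluation point α_i, compute m(α_i) mod 11:
  α_1 = 1: Horner steps 4 → 2 → 3, so m(1) = 3.
  α_2 = 4: Horner steps 4 → 3 → 2, so m(4) = 2.
  α_3 = 7: Horner steps 4 → 4 → 7, so m(7) = 7.
  α_4 = 3: Horner steps 4 → 10 → 9, so m(3) = 9.
  α_5 = 6: Horner steps 4 → 0 → 1, so m(6) = 1.
  α_6 = 2: Horner steps 4 → 6 → 2, so m(2) = 2.
Codeword c = [3, 2, 7, 9, 1, 2] ∈ F_11^6.


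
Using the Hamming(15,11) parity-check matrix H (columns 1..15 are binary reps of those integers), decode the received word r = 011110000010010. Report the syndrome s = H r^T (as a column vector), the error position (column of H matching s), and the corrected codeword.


s = (0, 1, 0, 1)^T, error position = 5, corrected codeword c = 011100000010010

Compute s = H r^T mod 2 one row at a time:
  s_1 = 0 + 0 + 0 + 1 + 0 + 0 + 1 + 0 = 2 ≡ 0 (mod 2).
  s_2 = 1 + 1 + 0 + 0 + 0 + 0 + 1 + 0 = 3 ≡ 1 (mod 2).
  s_3 = 1 + 1 + 0 + 0 + 0 + 1 + 1 + 0 = 4 ≡ 0 (mod 2).
  s_4 = 0 + 1 + 1 + 0 + 0 + 1 + 0 + 0 = 3 ≡ 1 (mod 2).
s = (0, 1, 0, 1)^T — this equals column 5 of H (binary 0101), so error is at position 5.
Correct: flip bit 5 of r = 011110000010010 to get c = 011100000010010.
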